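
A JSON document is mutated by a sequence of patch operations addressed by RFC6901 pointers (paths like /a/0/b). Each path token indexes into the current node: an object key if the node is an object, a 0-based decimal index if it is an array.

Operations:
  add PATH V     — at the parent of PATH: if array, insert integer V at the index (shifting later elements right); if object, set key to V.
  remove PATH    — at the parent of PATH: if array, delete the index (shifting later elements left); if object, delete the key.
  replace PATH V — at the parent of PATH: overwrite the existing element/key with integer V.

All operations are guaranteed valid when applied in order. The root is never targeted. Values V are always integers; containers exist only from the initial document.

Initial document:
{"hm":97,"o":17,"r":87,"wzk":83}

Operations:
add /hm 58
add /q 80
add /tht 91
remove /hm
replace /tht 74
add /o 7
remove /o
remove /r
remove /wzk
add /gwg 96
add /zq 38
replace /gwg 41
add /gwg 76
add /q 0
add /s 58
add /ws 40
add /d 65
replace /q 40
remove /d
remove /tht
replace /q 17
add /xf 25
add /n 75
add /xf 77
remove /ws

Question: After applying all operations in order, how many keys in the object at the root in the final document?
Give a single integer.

Answer: 6

Derivation:
After op 1 (add /hm 58): {"hm":58,"o":17,"r":87,"wzk":83}
After op 2 (add /q 80): {"hm":58,"o":17,"q":80,"r":87,"wzk":83}
After op 3 (add /tht 91): {"hm":58,"o":17,"q":80,"r":87,"tht":91,"wzk":83}
After op 4 (remove /hm): {"o":17,"q":80,"r":87,"tht":91,"wzk":83}
After op 5 (replace /tht 74): {"o":17,"q":80,"r":87,"tht":74,"wzk":83}
After op 6 (add /o 7): {"o":7,"q":80,"r":87,"tht":74,"wzk":83}
After op 7 (remove /o): {"q":80,"r":87,"tht":74,"wzk":83}
After op 8 (remove /r): {"q":80,"tht":74,"wzk":83}
After op 9 (remove /wzk): {"q":80,"tht":74}
After op 10 (add /gwg 96): {"gwg":96,"q":80,"tht":74}
After op 11 (add /zq 38): {"gwg":96,"q":80,"tht":74,"zq":38}
After op 12 (replace /gwg 41): {"gwg":41,"q":80,"tht":74,"zq":38}
After op 13 (add /gwg 76): {"gwg":76,"q":80,"tht":74,"zq":38}
After op 14 (add /q 0): {"gwg":76,"q":0,"tht":74,"zq":38}
After op 15 (add /s 58): {"gwg":76,"q":0,"s":58,"tht":74,"zq":38}
After op 16 (add /ws 40): {"gwg":76,"q":0,"s":58,"tht":74,"ws":40,"zq":38}
After op 17 (add /d 65): {"d":65,"gwg":76,"q":0,"s":58,"tht":74,"ws":40,"zq":38}
After op 18 (replace /q 40): {"d":65,"gwg":76,"q":40,"s":58,"tht":74,"ws":40,"zq":38}
After op 19 (remove /d): {"gwg":76,"q":40,"s":58,"tht":74,"ws":40,"zq":38}
After op 20 (remove /tht): {"gwg":76,"q":40,"s":58,"ws":40,"zq":38}
After op 21 (replace /q 17): {"gwg":76,"q":17,"s":58,"ws":40,"zq":38}
After op 22 (add /xf 25): {"gwg":76,"q":17,"s":58,"ws":40,"xf":25,"zq":38}
After op 23 (add /n 75): {"gwg":76,"n":75,"q":17,"s":58,"ws":40,"xf":25,"zq":38}
After op 24 (add /xf 77): {"gwg":76,"n":75,"q":17,"s":58,"ws":40,"xf":77,"zq":38}
After op 25 (remove /ws): {"gwg":76,"n":75,"q":17,"s":58,"xf":77,"zq":38}
Size at the root: 6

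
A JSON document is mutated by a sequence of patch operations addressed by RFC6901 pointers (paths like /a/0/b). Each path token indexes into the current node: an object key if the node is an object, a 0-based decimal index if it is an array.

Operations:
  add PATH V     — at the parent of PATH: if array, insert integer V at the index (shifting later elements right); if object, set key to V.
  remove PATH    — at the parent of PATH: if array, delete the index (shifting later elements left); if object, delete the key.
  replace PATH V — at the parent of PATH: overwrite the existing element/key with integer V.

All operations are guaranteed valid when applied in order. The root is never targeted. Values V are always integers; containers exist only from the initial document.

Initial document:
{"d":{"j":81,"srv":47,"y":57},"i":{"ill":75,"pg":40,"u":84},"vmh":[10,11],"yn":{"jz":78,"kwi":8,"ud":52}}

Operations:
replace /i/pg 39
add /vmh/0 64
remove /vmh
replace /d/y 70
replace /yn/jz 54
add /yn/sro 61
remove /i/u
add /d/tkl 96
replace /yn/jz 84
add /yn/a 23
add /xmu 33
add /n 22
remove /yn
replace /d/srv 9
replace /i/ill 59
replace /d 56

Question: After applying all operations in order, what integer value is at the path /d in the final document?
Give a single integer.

Answer: 56

Derivation:
After op 1 (replace /i/pg 39): {"d":{"j":81,"srv":47,"y":57},"i":{"ill":75,"pg":39,"u":84},"vmh":[10,11],"yn":{"jz":78,"kwi":8,"ud":52}}
After op 2 (add /vmh/0 64): {"d":{"j":81,"srv":47,"y":57},"i":{"ill":75,"pg":39,"u":84},"vmh":[64,10,11],"yn":{"jz":78,"kwi":8,"ud":52}}
After op 3 (remove /vmh): {"d":{"j":81,"srv":47,"y":57},"i":{"ill":75,"pg":39,"u":84},"yn":{"jz":78,"kwi":8,"ud":52}}
After op 4 (replace /d/y 70): {"d":{"j":81,"srv":47,"y":70},"i":{"ill":75,"pg":39,"u":84},"yn":{"jz":78,"kwi":8,"ud":52}}
After op 5 (replace /yn/jz 54): {"d":{"j":81,"srv":47,"y":70},"i":{"ill":75,"pg":39,"u":84},"yn":{"jz":54,"kwi":8,"ud":52}}
After op 6 (add /yn/sro 61): {"d":{"j":81,"srv":47,"y":70},"i":{"ill":75,"pg":39,"u":84},"yn":{"jz":54,"kwi":8,"sro":61,"ud":52}}
After op 7 (remove /i/u): {"d":{"j":81,"srv":47,"y":70},"i":{"ill":75,"pg":39},"yn":{"jz":54,"kwi":8,"sro":61,"ud":52}}
After op 8 (add /d/tkl 96): {"d":{"j":81,"srv":47,"tkl":96,"y":70},"i":{"ill":75,"pg":39},"yn":{"jz":54,"kwi":8,"sro":61,"ud":52}}
After op 9 (replace /yn/jz 84): {"d":{"j":81,"srv":47,"tkl":96,"y":70},"i":{"ill":75,"pg":39},"yn":{"jz":84,"kwi":8,"sro":61,"ud":52}}
After op 10 (add /yn/a 23): {"d":{"j":81,"srv":47,"tkl":96,"y":70},"i":{"ill":75,"pg":39},"yn":{"a":23,"jz":84,"kwi":8,"sro":61,"ud":52}}
After op 11 (add /xmu 33): {"d":{"j":81,"srv":47,"tkl":96,"y":70},"i":{"ill":75,"pg":39},"xmu":33,"yn":{"a":23,"jz":84,"kwi":8,"sro":61,"ud":52}}
After op 12 (add /n 22): {"d":{"j":81,"srv":47,"tkl":96,"y":70},"i":{"ill":75,"pg":39},"n":22,"xmu":33,"yn":{"a":23,"jz":84,"kwi":8,"sro":61,"ud":52}}
After op 13 (remove /yn): {"d":{"j":81,"srv":47,"tkl":96,"y":70},"i":{"ill":75,"pg":39},"n":22,"xmu":33}
After op 14 (replace /d/srv 9): {"d":{"j":81,"srv":9,"tkl":96,"y":70},"i":{"ill":75,"pg":39},"n":22,"xmu":33}
After op 15 (replace /i/ill 59): {"d":{"j":81,"srv":9,"tkl":96,"y":70},"i":{"ill":59,"pg":39},"n":22,"xmu":33}
After op 16 (replace /d 56): {"d":56,"i":{"ill":59,"pg":39},"n":22,"xmu":33}
Value at /d: 56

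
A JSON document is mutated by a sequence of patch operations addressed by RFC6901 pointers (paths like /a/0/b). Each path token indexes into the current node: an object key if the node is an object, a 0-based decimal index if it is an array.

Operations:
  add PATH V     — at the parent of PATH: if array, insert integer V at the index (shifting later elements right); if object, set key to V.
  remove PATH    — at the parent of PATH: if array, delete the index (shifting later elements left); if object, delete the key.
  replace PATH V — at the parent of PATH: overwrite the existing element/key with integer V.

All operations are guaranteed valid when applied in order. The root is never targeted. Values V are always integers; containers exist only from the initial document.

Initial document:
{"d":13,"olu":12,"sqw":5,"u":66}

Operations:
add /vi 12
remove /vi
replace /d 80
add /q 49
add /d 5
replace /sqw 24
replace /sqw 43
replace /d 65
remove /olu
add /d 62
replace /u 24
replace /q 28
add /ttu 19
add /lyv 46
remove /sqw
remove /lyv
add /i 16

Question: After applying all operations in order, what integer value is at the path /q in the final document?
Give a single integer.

Answer: 28

Derivation:
After op 1 (add /vi 12): {"d":13,"olu":12,"sqw":5,"u":66,"vi":12}
After op 2 (remove /vi): {"d":13,"olu":12,"sqw":5,"u":66}
After op 3 (replace /d 80): {"d":80,"olu":12,"sqw":5,"u":66}
After op 4 (add /q 49): {"d":80,"olu":12,"q":49,"sqw":5,"u":66}
After op 5 (add /d 5): {"d":5,"olu":12,"q":49,"sqw":5,"u":66}
After op 6 (replace /sqw 24): {"d":5,"olu":12,"q":49,"sqw":24,"u":66}
After op 7 (replace /sqw 43): {"d":5,"olu":12,"q":49,"sqw":43,"u":66}
After op 8 (replace /d 65): {"d":65,"olu":12,"q":49,"sqw":43,"u":66}
After op 9 (remove /olu): {"d":65,"q":49,"sqw":43,"u":66}
After op 10 (add /d 62): {"d":62,"q":49,"sqw":43,"u":66}
After op 11 (replace /u 24): {"d":62,"q":49,"sqw":43,"u":24}
After op 12 (replace /q 28): {"d":62,"q":28,"sqw":43,"u":24}
After op 13 (add /ttu 19): {"d":62,"q":28,"sqw":43,"ttu":19,"u":24}
After op 14 (add /lyv 46): {"d":62,"lyv":46,"q":28,"sqw":43,"ttu":19,"u":24}
After op 15 (remove /sqw): {"d":62,"lyv":46,"q":28,"ttu":19,"u":24}
After op 16 (remove /lyv): {"d":62,"q":28,"ttu":19,"u":24}
After op 17 (add /i 16): {"d":62,"i":16,"q":28,"ttu":19,"u":24}
Value at /q: 28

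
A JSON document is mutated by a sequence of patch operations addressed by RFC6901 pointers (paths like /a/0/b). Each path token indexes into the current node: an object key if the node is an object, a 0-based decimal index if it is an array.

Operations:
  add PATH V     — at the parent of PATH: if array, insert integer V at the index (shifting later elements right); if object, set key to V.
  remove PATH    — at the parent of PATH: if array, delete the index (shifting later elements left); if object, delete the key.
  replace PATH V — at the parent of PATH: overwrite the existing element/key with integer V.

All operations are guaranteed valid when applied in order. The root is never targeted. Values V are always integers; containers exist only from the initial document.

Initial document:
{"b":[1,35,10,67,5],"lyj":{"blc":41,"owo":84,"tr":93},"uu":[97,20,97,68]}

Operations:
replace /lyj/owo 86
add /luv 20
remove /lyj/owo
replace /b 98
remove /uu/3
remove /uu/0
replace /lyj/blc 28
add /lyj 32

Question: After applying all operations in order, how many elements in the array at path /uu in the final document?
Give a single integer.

Answer: 2

Derivation:
After op 1 (replace /lyj/owo 86): {"b":[1,35,10,67,5],"lyj":{"blc":41,"owo":86,"tr":93},"uu":[97,20,97,68]}
After op 2 (add /luv 20): {"b":[1,35,10,67,5],"luv":20,"lyj":{"blc":41,"owo":86,"tr":93},"uu":[97,20,97,68]}
After op 3 (remove /lyj/owo): {"b":[1,35,10,67,5],"luv":20,"lyj":{"blc":41,"tr":93},"uu":[97,20,97,68]}
After op 4 (replace /b 98): {"b":98,"luv":20,"lyj":{"blc":41,"tr":93},"uu":[97,20,97,68]}
After op 5 (remove /uu/3): {"b":98,"luv":20,"lyj":{"blc":41,"tr":93},"uu":[97,20,97]}
After op 6 (remove /uu/0): {"b":98,"luv":20,"lyj":{"blc":41,"tr":93},"uu":[20,97]}
After op 7 (replace /lyj/blc 28): {"b":98,"luv":20,"lyj":{"blc":28,"tr":93},"uu":[20,97]}
After op 8 (add /lyj 32): {"b":98,"luv":20,"lyj":32,"uu":[20,97]}
Size at path /uu: 2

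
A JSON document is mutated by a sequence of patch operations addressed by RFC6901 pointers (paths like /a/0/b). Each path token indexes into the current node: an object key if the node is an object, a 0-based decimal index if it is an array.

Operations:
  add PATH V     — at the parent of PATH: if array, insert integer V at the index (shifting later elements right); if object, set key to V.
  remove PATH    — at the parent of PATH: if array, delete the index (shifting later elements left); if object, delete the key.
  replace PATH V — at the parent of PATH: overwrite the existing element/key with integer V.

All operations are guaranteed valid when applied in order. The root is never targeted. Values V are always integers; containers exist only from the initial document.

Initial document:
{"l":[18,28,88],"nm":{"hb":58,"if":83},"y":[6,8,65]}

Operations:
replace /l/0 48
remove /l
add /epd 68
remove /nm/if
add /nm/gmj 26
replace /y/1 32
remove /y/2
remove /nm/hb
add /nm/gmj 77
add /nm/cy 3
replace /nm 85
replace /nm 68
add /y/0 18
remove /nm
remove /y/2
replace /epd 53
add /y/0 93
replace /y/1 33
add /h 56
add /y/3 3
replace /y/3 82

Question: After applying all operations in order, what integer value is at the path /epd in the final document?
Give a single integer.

After op 1 (replace /l/0 48): {"l":[48,28,88],"nm":{"hb":58,"if":83},"y":[6,8,65]}
After op 2 (remove /l): {"nm":{"hb":58,"if":83},"y":[6,8,65]}
After op 3 (add /epd 68): {"epd":68,"nm":{"hb":58,"if":83},"y":[6,8,65]}
After op 4 (remove /nm/if): {"epd":68,"nm":{"hb":58},"y":[6,8,65]}
After op 5 (add /nm/gmj 26): {"epd":68,"nm":{"gmj":26,"hb":58},"y":[6,8,65]}
After op 6 (replace /y/1 32): {"epd":68,"nm":{"gmj":26,"hb":58},"y":[6,32,65]}
After op 7 (remove /y/2): {"epd":68,"nm":{"gmj":26,"hb":58},"y":[6,32]}
After op 8 (remove /nm/hb): {"epd":68,"nm":{"gmj":26},"y":[6,32]}
After op 9 (add /nm/gmj 77): {"epd":68,"nm":{"gmj":77},"y":[6,32]}
After op 10 (add /nm/cy 3): {"epd":68,"nm":{"cy":3,"gmj":77},"y":[6,32]}
After op 11 (replace /nm 85): {"epd":68,"nm":85,"y":[6,32]}
After op 12 (replace /nm 68): {"epd":68,"nm":68,"y":[6,32]}
After op 13 (add /y/0 18): {"epd":68,"nm":68,"y":[18,6,32]}
After op 14 (remove /nm): {"epd":68,"y":[18,6,32]}
After op 15 (remove /y/2): {"epd":68,"y":[18,6]}
After op 16 (replace /epd 53): {"epd":53,"y":[18,6]}
After op 17 (add /y/0 93): {"epd":53,"y":[93,18,6]}
After op 18 (replace /y/1 33): {"epd":53,"y":[93,33,6]}
After op 19 (add /h 56): {"epd":53,"h":56,"y":[93,33,6]}
After op 20 (add /y/3 3): {"epd":53,"h":56,"y":[93,33,6,3]}
After op 21 (replace /y/3 82): {"epd":53,"h":56,"y":[93,33,6,82]}
Value at /epd: 53

Answer: 53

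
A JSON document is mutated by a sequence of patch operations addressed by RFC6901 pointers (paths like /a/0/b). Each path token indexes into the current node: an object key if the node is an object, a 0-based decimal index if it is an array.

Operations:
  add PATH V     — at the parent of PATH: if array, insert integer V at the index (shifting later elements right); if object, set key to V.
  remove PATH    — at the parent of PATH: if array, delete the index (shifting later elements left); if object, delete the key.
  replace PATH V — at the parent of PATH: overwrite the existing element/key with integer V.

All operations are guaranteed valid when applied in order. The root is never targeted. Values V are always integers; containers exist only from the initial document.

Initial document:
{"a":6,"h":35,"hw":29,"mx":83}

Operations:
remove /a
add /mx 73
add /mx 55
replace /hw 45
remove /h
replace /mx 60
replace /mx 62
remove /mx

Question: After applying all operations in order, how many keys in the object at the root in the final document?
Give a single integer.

After op 1 (remove /a): {"h":35,"hw":29,"mx":83}
After op 2 (add /mx 73): {"h":35,"hw":29,"mx":73}
After op 3 (add /mx 55): {"h":35,"hw":29,"mx":55}
After op 4 (replace /hw 45): {"h":35,"hw":45,"mx":55}
After op 5 (remove /h): {"hw":45,"mx":55}
After op 6 (replace /mx 60): {"hw":45,"mx":60}
After op 7 (replace /mx 62): {"hw":45,"mx":62}
After op 8 (remove /mx): {"hw":45}
Size at the root: 1

Answer: 1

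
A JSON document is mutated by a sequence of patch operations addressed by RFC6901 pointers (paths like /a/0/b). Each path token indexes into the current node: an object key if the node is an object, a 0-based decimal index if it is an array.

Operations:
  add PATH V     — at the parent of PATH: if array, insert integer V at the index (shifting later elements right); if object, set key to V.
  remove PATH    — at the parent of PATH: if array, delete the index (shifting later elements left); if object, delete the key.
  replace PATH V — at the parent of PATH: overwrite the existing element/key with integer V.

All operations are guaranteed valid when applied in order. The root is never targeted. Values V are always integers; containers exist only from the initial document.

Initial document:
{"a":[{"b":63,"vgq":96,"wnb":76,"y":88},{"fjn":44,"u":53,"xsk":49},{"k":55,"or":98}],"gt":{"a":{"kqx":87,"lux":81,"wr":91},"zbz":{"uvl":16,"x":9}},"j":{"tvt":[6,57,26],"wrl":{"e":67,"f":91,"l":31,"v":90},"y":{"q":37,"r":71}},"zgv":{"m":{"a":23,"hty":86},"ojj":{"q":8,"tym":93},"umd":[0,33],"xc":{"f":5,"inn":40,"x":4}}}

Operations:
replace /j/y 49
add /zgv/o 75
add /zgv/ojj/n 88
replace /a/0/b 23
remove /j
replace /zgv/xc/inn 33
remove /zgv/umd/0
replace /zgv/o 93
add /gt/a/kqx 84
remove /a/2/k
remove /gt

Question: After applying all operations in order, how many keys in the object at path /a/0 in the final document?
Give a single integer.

After op 1 (replace /j/y 49): {"a":[{"b":63,"vgq":96,"wnb":76,"y":88},{"fjn":44,"u":53,"xsk":49},{"k":55,"or":98}],"gt":{"a":{"kqx":87,"lux":81,"wr":91},"zbz":{"uvl":16,"x":9}},"j":{"tvt":[6,57,26],"wrl":{"e":67,"f":91,"l":31,"v":90},"y":49},"zgv":{"m":{"a":23,"hty":86},"ojj":{"q":8,"tym":93},"umd":[0,33],"xc":{"f":5,"inn":40,"x":4}}}
After op 2 (add /zgv/o 75): {"a":[{"b":63,"vgq":96,"wnb":76,"y":88},{"fjn":44,"u":53,"xsk":49},{"k":55,"or":98}],"gt":{"a":{"kqx":87,"lux":81,"wr":91},"zbz":{"uvl":16,"x":9}},"j":{"tvt":[6,57,26],"wrl":{"e":67,"f":91,"l":31,"v":90},"y":49},"zgv":{"m":{"a":23,"hty":86},"o":75,"ojj":{"q":8,"tym":93},"umd":[0,33],"xc":{"f":5,"inn":40,"x":4}}}
After op 3 (add /zgv/ojj/n 88): {"a":[{"b":63,"vgq":96,"wnb":76,"y":88},{"fjn":44,"u":53,"xsk":49},{"k":55,"or":98}],"gt":{"a":{"kqx":87,"lux":81,"wr":91},"zbz":{"uvl":16,"x":9}},"j":{"tvt":[6,57,26],"wrl":{"e":67,"f":91,"l":31,"v":90},"y":49},"zgv":{"m":{"a":23,"hty":86},"o":75,"ojj":{"n":88,"q":8,"tym":93},"umd":[0,33],"xc":{"f":5,"inn":40,"x":4}}}
After op 4 (replace /a/0/b 23): {"a":[{"b":23,"vgq":96,"wnb":76,"y":88},{"fjn":44,"u":53,"xsk":49},{"k":55,"or":98}],"gt":{"a":{"kqx":87,"lux":81,"wr":91},"zbz":{"uvl":16,"x":9}},"j":{"tvt":[6,57,26],"wrl":{"e":67,"f":91,"l":31,"v":90},"y":49},"zgv":{"m":{"a":23,"hty":86},"o":75,"ojj":{"n":88,"q":8,"tym":93},"umd":[0,33],"xc":{"f":5,"inn":40,"x":4}}}
After op 5 (remove /j): {"a":[{"b":23,"vgq":96,"wnb":76,"y":88},{"fjn":44,"u":53,"xsk":49},{"k":55,"or":98}],"gt":{"a":{"kqx":87,"lux":81,"wr":91},"zbz":{"uvl":16,"x":9}},"zgv":{"m":{"a":23,"hty":86},"o":75,"ojj":{"n":88,"q":8,"tym":93},"umd":[0,33],"xc":{"f":5,"inn":40,"x":4}}}
After op 6 (replace /zgv/xc/inn 33): {"a":[{"b":23,"vgq":96,"wnb":76,"y":88},{"fjn":44,"u":53,"xsk":49},{"k":55,"or":98}],"gt":{"a":{"kqx":87,"lux":81,"wr":91},"zbz":{"uvl":16,"x":9}},"zgv":{"m":{"a":23,"hty":86},"o":75,"ojj":{"n":88,"q":8,"tym":93},"umd":[0,33],"xc":{"f":5,"inn":33,"x":4}}}
After op 7 (remove /zgv/umd/0): {"a":[{"b":23,"vgq":96,"wnb":76,"y":88},{"fjn":44,"u":53,"xsk":49},{"k":55,"or":98}],"gt":{"a":{"kqx":87,"lux":81,"wr":91},"zbz":{"uvl":16,"x":9}},"zgv":{"m":{"a":23,"hty":86},"o":75,"ojj":{"n":88,"q":8,"tym":93},"umd":[33],"xc":{"f":5,"inn":33,"x":4}}}
After op 8 (replace /zgv/o 93): {"a":[{"b":23,"vgq":96,"wnb":76,"y":88},{"fjn":44,"u":53,"xsk":49},{"k":55,"or":98}],"gt":{"a":{"kqx":87,"lux":81,"wr":91},"zbz":{"uvl":16,"x":9}},"zgv":{"m":{"a":23,"hty":86},"o":93,"ojj":{"n":88,"q":8,"tym":93},"umd":[33],"xc":{"f":5,"inn":33,"x":4}}}
After op 9 (add /gt/a/kqx 84): {"a":[{"b":23,"vgq":96,"wnb":76,"y":88},{"fjn":44,"u":53,"xsk":49},{"k":55,"or":98}],"gt":{"a":{"kqx":84,"lux":81,"wr":91},"zbz":{"uvl":16,"x":9}},"zgv":{"m":{"a":23,"hty":86},"o":93,"ojj":{"n":88,"q":8,"tym":93},"umd":[33],"xc":{"f":5,"inn":33,"x":4}}}
After op 10 (remove /a/2/k): {"a":[{"b":23,"vgq":96,"wnb":76,"y":88},{"fjn":44,"u":53,"xsk":49},{"or":98}],"gt":{"a":{"kqx":84,"lux":81,"wr":91},"zbz":{"uvl":16,"x":9}},"zgv":{"m":{"a":23,"hty":86},"o":93,"ojj":{"n":88,"q":8,"tym":93},"umd":[33],"xc":{"f":5,"inn":33,"x":4}}}
After op 11 (remove /gt): {"a":[{"b":23,"vgq":96,"wnb":76,"y":88},{"fjn":44,"u":53,"xsk":49},{"or":98}],"zgv":{"m":{"a":23,"hty":86},"o":93,"ojj":{"n":88,"q":8,"tym":93},"umd":[33],"xc":{"f":5,"inn":33,"x":4}}}
Size at path /a/0: 4

Answer: 4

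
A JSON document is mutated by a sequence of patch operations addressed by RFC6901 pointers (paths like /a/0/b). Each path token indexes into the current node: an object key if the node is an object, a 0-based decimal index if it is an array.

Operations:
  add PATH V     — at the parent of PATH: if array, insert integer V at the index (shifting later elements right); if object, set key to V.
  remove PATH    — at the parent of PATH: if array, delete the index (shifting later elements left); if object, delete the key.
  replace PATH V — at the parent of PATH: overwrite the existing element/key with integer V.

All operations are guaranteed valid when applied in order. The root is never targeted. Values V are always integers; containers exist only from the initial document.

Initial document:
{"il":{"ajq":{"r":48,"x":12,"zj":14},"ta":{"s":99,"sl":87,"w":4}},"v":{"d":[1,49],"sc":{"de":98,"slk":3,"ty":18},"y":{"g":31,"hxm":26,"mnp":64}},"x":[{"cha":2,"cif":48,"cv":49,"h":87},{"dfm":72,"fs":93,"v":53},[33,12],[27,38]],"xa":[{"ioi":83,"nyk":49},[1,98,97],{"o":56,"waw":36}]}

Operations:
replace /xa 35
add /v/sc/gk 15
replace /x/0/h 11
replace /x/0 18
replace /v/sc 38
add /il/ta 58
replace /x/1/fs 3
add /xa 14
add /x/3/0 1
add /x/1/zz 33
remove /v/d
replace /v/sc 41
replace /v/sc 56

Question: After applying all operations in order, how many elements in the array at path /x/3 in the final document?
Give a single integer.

Answer: 3

Derivation:
After op 1 (replace /xa 35): {"il":{"ajq":{"r":48,"x":12,"zj":14},"ta":{"s":99,"sl":87,"w":4}},"v":{"d":[1,49],"sc":{"de":98,"slk":3,"ty":18},"y":{"g":31,"hxm":26,"mnp":64}},"x":[{"cha":2,"cif":48,"cv":49,"h":87},{"dfm":72,"fs":93,"v":53},[33,12],[27,38]],"xa":35}
After op 2 (add /v/sc/gk 15): {"il":{"ajq":{"r":48,"x":12,"zj":14},"ta":{"s":99,"sl":87,"w":4}},"v":{"d":[1,49],"sc":{"de":98,"gk":15,"slk":3,"ty":18},"y":{"g":31,"hxm":26,"mnp":64}},"x":[{"cha":2,"cif":48,"cv":49,"h":87},{"dfm":72,"fs":93,"v":53},[33,12],[27,38]],"xa":35}
After op 3 (replace /x/0/h 11): {"il":{"ajq":{"r":48,"x":12,"zj":14},"ta":{"s":99,"sl":87,"w":4}},"v":{"d":[1,49],"sc":{"de":98,"gk":15,"slk":3,"ty":18},"y":{"g":31,"hxm":26,"mnp":64}},"x":[{"cha":2,"cif":48,"cv":49,"h":11},{"dfm":72,"fs":93,"v":53},[33,12],[27,38]],"xa":35}
After op 4 (replace /x/0 18): {"il":{"ajq":{"r":48,"x":12,"zj":14},"ta":{"s":99,"sl":87,"w":4}},"v":{"d":[1,49],"sc":{"de":98,"gk":15,"slk":3,"ty":18},"y":{"g":31,"hxm":26,"mnp":64}},"x":[18,{"dfm":72,"fs":93,"v":53},[33,12],[27,38]],"xa":35}
After op 5 (replace /v/sc 38): {"il":{"ajq":{"r":48,"x":12,"zj":14},"ta":{"s":99,"sl":87,"w":4}},"v":{"d":[1,49],"sc":38,"y":{"g":31,"hxm":26,"mnp":64}},"x":[18,{"dfm":72,"fs":93,"v":53},[33,12],[27,38]],"xa":35}
After op 6 (add /il/ta 58): {"il":{"ajq":{"r":48,"x":12,"zj":14},"ta":58},"v":{"d":[1,49],"sc":38,"y":{"g":31,"hxm":26,"mnp":64}},"x":[18,{"dfm":72,"fs":93,"v":53},[33,12],[27,38]],"xa":35}
After op 7 (replace /x/1/fs 3): {"il":{"ajq":{"r":48,"x":12,"zj":14},"ta":58},"v":{"d":[1,49],"sc":38,"y":{"g":31,"hxm":26,"mnp":64}},"x":[18,{"dfm":72,"fs":3,"v":53},[33,12],[27,38]],"xa":35}
After op 8 (add /xa 14): {"il":{"ajq":{"r":48,"x":12,"zj":14},"ta":58},"v":{"d":[1,49],"sc":38,"y":{"g":31,"hxm":26,"mnp":64}},"x":[18,{"dfm":72,"fs":3,"v":53},[33,12],[27,38]],"xa":14}
After op 9 (add /x/3/0 1): {"il":{"ajq":{"r":48,"x":12,"zj":14},"ta":58},"v":{"d":[1,49],"sc":38,"y":{"g":31,"hxm":26,"mnp":64}},"x":[18,{"dfm":72,"fs":3,"v":53},[33,12],[1,27,38]],"xa":14}
After op 10 (add /x/1/zz 33): {"il":{"ajq":{"r":48,"x":12,"zj":14},"ta":58},"v":{"d":[1,49],"sc":38,"y":{"g":31,"hxm":26,"mnp":64}},"x":[18,{"dfm":72,"fs":3,"v":53,"zz":33},[33,12],[1,27,38]],"xa":14}
After op 11 (remove /v/d): {"il":{"ajq":{"r":48,"x":12,"zj":14},"ta":58},"v":{"sc":38,"y":{"g":31,"hxm":26,"mnp":64}},"x":[18,{"dfm":72,"fs":3,"v":53,"zz":33},[33,12],[1,27,38]],"xa":14}
After op 12 (replace /v/sc 41): {"il":{"ajq":{"r":48,"x":12,"zj":14},"ta":58},"v":{"sc":41,"y":{"g":31,"hxm":26,"mnp":64}},"x":[18,{"dfm":72,"fs":3,"v":53,"zz":33},[33,12],[1,27,38]],"xa":14}
After op 13 (replace /v/sc 56): {"il":{"ajq":{"r":48,"x":12,"zj":14},"ta":58},"v":{"sc":56,"y":{"g":31,"hxm":26,"mnp":64}},"x":[18,{"dfm":72,"fs":3,"v":53,"zz":33},[33,12],[1,27,38]],"xa":14}
Size at path /x/3: 3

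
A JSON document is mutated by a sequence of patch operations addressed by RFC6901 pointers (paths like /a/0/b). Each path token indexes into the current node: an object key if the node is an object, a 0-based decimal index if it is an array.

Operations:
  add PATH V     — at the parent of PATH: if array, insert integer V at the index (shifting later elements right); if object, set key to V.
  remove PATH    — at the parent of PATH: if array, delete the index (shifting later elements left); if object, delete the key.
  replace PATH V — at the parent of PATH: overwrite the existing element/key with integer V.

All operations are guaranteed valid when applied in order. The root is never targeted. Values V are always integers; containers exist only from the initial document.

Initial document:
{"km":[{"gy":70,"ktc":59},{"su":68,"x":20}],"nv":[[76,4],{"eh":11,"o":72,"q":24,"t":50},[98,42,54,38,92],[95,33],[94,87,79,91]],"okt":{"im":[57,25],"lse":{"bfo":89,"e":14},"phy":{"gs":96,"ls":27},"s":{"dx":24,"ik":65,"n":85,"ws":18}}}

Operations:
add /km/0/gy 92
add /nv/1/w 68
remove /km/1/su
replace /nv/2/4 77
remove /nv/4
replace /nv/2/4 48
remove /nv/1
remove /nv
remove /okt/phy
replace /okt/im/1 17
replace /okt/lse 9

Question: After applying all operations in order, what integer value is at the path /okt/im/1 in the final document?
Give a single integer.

After op 1 (add /km/0/gy 92): {"km":[{"gy":92,"ktc":59},{"su":68,"x":20}],"nv":[[76,4],{"eh":11,"o":72,"q":24,"t":50},[98,42,54,38,92],[95,33],[94,87,79,91]],"okt":{"im":[57,25],"lse":{"bfo":89,"e":14},"phy":{"gs":96,"ls":27},"s":{"dx":24,"ik":65,"n":85,"ws":18}}}
After op 2 (add /nv/1/w 68): {"km":[{"gy":92,"ktc":59},{"su":68,"x":20}],"nv":[[76,4],{"eh":11,"o":72,"q":24,"t":50,"w":68},[98,42,54,38,92],[95,33],[94,87,79,91]],"okt":{"im":[57,25],"lse":{"bfo":89,"e":14},"phy":{"gs":96,"ls":27},"s":{"dx":24,"ik":65,"n":85,"ws":18}}}
After op 3 (remove /km/1/su): {"km":[{"gy":92,"ktc":59},{"x":20}],"nv":[[76,4],{"eh":11,"o":72,"q":24,"t":50,"w":68},[98,42,54,38,92],[95,33],[94,87,79,91]],"okt":{"im":[57,25],"lse":{"bfo":89,"e":14},"phy":{"gs":96,"ls":27},"s":{"dx":24,"ik":65,"n":85,"ws":18}}}
After op 4 (replace /nv/2/4 77): {"km":[{"gy":92,"ktc":59},{"x":20}],"nv":[[76,4],{"eh":11,"o":72,"q":24,"t":50,"w":68},[98,42,54,38,77],[95,33],[94,87,79,91]],"okt":{"im":[57,25],"lse":{"bfo":89,"e":14},"phy":{"gs":96,"ls":27},"s":{"dx":24,"ik":65,"n":85,"ws":18}}}
After op 5 (remove /nv/4): {"km":[{"gy":92,"ktc":59},{"x":20}],"nv":[[76,4],{"eh":11,"o":72,"q":24,"t":50,"w":68},[98,42,54,38,77],[95,33]],"okt":{"im":[57,25],"lse":{"bfo":89,"e":14},"phy":{"gs":96,"ls":27},"s":{"dx":24,"ik":65,"n":85,"ws":18}}}
After op 6 (replace /nv/2/4 48): {"km":[{"gy":92,"ktc":59},{"x":20}],"nv":[[76,4],{"eh":11,"o":72,"q":24,"t":50,"w":68},[98,42,54,38,48],[95,33]],"okt":{"im":[57,25],"lse":{"bfo":89,"e":14},"phy":{"gs":96,"ls":27},"s":{"dx":24,"ik":65,"n":85,"ws":18}}}
After op 7 (remove /nv/1): {"km":[{"gy":92,"ktc":59},{"x":20}],"nv":[[76,4],[98,42,54,38,48],[95,33]],"okt":{"im":[57,25],"lse":{"bfo":89,"e":14},"phy":{"gs":96,"ls":27},"s":{"dx":24,"ik":65,"n":85,"ws":18}}}
After op 8 (remove /nv): {"km":[{"gy":92,"ktc":59},{"x":20}],"okt":{"im":[57,25],"lse":{"bfo":89,"e":14},"phy":{"gs":96,"ls":27},"s":{"dx":24,"ik":65,"n":85,"ws":18}}}
After op 9 (remove /okt/phy): {"km":[{"gy":92,"ktc":59},{"x":20}],"okt":{"im":[57,25],"lse":{"bfo":89,"e":14},"s":{"dx":24,"ik":65,"n":85,"ws":18}}}
After op 10 (replace /okt/im/1 17): {"km":[{"gy":92,"ktc":59},{"x":20}],"okt":{"im":[57,17],"lse":{"bfo":89,"e":14},"s":{"dx":24,"ik":65,"n":85,"ws":18}}}
After op 11 (replace /okt/lse 9): {"km":[{"gy":92,"ktc":59},{"x":20}],"okt":{"im":[57,17],"lse":9,"s":{"dx":24,"ik":65,"n":85,"ws":18}}}
Value at /okt/im/1: 17

Answer: 17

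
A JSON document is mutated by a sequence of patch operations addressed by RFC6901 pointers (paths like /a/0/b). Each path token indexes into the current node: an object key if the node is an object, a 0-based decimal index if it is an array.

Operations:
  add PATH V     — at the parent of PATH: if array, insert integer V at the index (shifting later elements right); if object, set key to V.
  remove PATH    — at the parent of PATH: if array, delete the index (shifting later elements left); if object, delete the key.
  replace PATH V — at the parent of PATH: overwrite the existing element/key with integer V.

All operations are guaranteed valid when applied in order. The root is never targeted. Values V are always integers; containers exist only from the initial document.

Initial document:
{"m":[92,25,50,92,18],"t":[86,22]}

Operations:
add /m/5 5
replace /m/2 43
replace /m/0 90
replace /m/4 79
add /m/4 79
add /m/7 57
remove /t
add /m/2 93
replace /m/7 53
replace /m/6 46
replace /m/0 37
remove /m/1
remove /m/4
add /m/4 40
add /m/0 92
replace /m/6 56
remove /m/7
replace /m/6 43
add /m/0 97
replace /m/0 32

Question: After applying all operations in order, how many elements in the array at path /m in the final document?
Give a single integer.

Answer: 9

Derivation:
After op 1 (add /m/5 5): {"m":[92,25,50,92,18,5],"t":[86,22]}
After op 2 (replace /m/2 43): {"m":[92,25,43,92,18,5],"t":[86,22]}
After op 3 (replace /m/0 90): {"m":[90,25,43,92,18,5],"t":[86,22]}
After op 4 (replace /m/4 79): {"m":[90,25,43,92,79,5],"t":[86,22]}
After op 5 (add /m/4 79): {"m":[90,25,43,92,79,79,5],"t":[86,22]}
After op 6 (add /m/7 57): {"m":[90,25,43,92,79,79,5,57],"t":[86,22]}
After op 7 (remove /t): {"m":[90,25,43,92,79,79,5,57]}
After op 8 (add /m/2 93): {"m":[90,25,93,43,92,79,79,5,57]}
After op 9 (replace /m/7 53): {"m":[90,25,93,43,92,79,79,53,57]}
After op 10 (replace /m/6 46): {"m":[90,25,93,43,92,79,46,53,57]}
After op 11 (replace /m/0 37): {"m":[37,25,93,43,92,79,46,53,57]}
After op 12 (remove /m/1): {"m":[37,93,43,92,79,46,53,57]}
After op 13 (remove /m/4): {"m":[37,93,43,92,46,53,57]}
After op 14 (add /m/4 40): {"m":[37,93,43,92,40,46,53,57]}
After op 15 (add /m/0 92): {"m":[92,37,93,43,92,40,46,53,57]}
After op 16 (replace /m/6 56): {"m":[92,37,93,43,92,40,56,53,57]}
After op 17 (remove /m/7): {"m":[92,37,93,43,92,40,56,57]}
After op 18 (replace /m/6 43): {"m":[92,37,93,43,92,40,43,57]}
After op 19 (add /m/0 97): {"m":[97,92,37,93,43,92,40,43,57]}
After op 20 (replace /m/0 32): {"m":[32,92,37,93,43,92,40,43,57]}
Size at path /m: 9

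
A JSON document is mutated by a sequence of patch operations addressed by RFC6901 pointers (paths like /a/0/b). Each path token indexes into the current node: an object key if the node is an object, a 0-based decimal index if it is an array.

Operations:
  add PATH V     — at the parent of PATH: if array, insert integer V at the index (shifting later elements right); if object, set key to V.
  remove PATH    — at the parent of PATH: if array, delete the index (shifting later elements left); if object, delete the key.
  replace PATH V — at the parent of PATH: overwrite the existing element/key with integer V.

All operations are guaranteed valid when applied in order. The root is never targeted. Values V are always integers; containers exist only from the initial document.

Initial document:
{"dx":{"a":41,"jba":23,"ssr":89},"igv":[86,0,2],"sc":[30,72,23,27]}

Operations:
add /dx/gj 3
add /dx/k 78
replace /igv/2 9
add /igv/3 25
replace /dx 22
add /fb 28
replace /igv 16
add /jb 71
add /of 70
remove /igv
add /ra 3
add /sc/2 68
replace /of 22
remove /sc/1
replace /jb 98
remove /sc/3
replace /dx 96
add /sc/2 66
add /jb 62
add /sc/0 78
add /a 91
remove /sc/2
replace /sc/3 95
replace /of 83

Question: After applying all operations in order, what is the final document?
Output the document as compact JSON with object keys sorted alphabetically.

Answer: {"a":91,"dx":96,"fb":28,"jb":62,"of":83,"ra":3,"sc":[78,30,66,95]}

Derivation:
After op 1 (add /dx/gj 3): {"dx":{"a":41,"gj":3,"jba":23,"ssr":89},"igv":[86,0,2],"sc":[30,72,23,27]}
After op 2 (add /dx/k 78): {"dx":{"a":41,"gj":3,"jba":23,"k":78,"ssr":89},"igv":[86,0,2],"sc":[30,72,23,27]}
After op 3 (replace /igv/2 9): {"dx":{"a":41,"gj":3,"jba":23,"k":78,"ssr":89},"igv":[86,0,9],"sc":[30,72,23,27]}
After op 4 (add /igv/3 25): {"dx":{"a":41,"gj":3,"jba":23,"k":78,"ssr":89},"igv":[86,0,9,25],"sc":[30,72,23,27]}
After op 5 (replace /dx 22): {"dx":22,"igv":[86,0,9,25],"sc":[30,72,23,27]}
After op 6 (add /fb 28): {"dx":22,"fb":28,"igv":[86,0,9,25],"sc":[30,72,23,27]}
After op 7 (replace /igv 16): {"dx":22,"fb":28,"igv":16,"sc":[30,72,23,27]}
After op 8 (add /jb 71): {"dx":22,"fb":28,"igv":16,"jb":71,"sc":[30,72,23,27]}
After op 9 (add /of 70): {"dx":22,"fb":28,"igv":16,"jb":71,"of":70,"sc":[30,72,23,27]}
After op 10 (remove /igv): {"dx":22,"fb":28,"jb":71,"of":70,"sc":[30,72,23,27]}
After op 11 (add /ra 3): {"dx":22,"fb":28,"jb":71,"of":70,"ra":3,"sc":[30,72,23,27]}
After op 12 (add /sc/2 68): {"dx":22,"fb":28,"jb":71,"of":70,"ra":3,"sc":[30,72,68,23,27]}
After op 13 (replace /of 22): {"dx":22,"fb":28,"jb":71,"of":22,"ra":3,"sc":[30,72,68,23,27]}
After op 14 (remove /sc/1): {"dx":22,"fb":28,"jb":71,"of":22,"ra":3,"sc":[30,68,23,27]}
After op 15 (replace /jb 98): {"dx":22,"fb":28,"jb":98,"of":22,"ra":3,"sc":[30,68,23,27]}
After op 16 (remove /sc/3): {"dx":22,"fb":28,"jb":98,"of":22,"ra":3,"sc":[30,68,23]}
After op 17 (replace /dx 96): {"dx":96,"fb":28,"jb":98,"of":22,"ra":3,"sc":[30,68,23]}
After op 18 (add /sc/2 66): {"dx":96,"fb":28,"jb":98,"of":22,"ra":3,"sc":[30,68,66,23]}
After op 19 (add /jb 62): {"dx":96,"fb":28,"jb":62,"of":22,"ra":3,"sc":[30,68,66,23]}
After op 20 (add /sc/0 78): {"dx":96,"fb":28,"jb":62,"of":22,"ra":3,"sc":[78,30,68,66,23]}
After op 21 (add /a 91): {"a":91,"dx":96,"fb":28,"jb":62,"of":22,"ra":3,"sc":[78,30,68,66,23]}
After op 22 (remove /sc/2): {"a":91,"dx":96,"fb":28,"jb":62,"of":22,"ra":3,"sc":[78,30,66,23]}
After op 23 (replace /sc/3 95): {"a":91,"dx":96,"fb":28,"jb":62,"of":22,"ra":3,"sc":[78,30,66,95]}
After op 24 (replace /of 83): {"a":91,"dx":96,"fb":28,"jb":62,"of":83,"ra":3,"sc":[78,30,66,95]}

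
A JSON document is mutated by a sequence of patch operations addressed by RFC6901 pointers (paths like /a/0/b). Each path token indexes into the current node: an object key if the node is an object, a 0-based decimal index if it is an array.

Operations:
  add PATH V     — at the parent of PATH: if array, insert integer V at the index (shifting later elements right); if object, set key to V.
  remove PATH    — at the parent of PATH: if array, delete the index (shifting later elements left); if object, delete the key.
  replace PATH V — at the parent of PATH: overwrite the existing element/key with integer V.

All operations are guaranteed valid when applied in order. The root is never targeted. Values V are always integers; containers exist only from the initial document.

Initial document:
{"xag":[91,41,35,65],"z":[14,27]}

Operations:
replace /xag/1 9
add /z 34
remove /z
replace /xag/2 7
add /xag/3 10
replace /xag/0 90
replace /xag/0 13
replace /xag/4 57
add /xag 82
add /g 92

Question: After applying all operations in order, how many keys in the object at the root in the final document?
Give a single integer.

Answer: 2

Derivation:
After op 1 (replace /xag/1 9): {"xag":[91,9,35,65],"z":[14,27]}
After op 2 (add /z 34): {"xag":[91,9,35,65],"z":34}
After op 3 (remove /z): {"xag":[91,9,35,65]}
After op 4 (replace /xag/2 7): {"xag":[91,9,7,65]}
After op 5 (add /xag/3 10): {"xag":[91,9,7,10,65]}
After op 6 (replace /xag/0 90): {"xag":[90,9,7,10,65]}
After op 7 (replace /xag/0 13): {"xag":[13,9,7,10,65]}
After op 8 (replace /xag/4 57): {"xag":[13,9,7,10,57]}
After op 9 (add /xag 82): {"xag":82}
After op 10 (add /g 92): {"g":92,"xag":82}
Size at the root: 2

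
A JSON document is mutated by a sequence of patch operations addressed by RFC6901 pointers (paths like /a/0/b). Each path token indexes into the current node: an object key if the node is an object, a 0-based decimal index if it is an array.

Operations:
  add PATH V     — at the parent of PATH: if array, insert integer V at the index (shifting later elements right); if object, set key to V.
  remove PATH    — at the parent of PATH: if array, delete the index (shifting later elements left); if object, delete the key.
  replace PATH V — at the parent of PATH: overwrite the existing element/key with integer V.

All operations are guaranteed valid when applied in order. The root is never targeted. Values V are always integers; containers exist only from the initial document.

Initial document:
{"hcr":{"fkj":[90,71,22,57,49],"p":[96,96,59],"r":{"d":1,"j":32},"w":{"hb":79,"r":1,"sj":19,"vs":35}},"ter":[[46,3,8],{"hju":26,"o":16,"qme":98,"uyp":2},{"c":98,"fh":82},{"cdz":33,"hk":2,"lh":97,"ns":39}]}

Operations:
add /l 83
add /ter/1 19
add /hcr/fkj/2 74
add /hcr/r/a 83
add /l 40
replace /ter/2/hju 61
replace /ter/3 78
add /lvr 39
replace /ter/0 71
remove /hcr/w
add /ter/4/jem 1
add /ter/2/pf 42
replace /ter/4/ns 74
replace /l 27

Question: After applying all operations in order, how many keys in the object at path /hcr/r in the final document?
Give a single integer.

Answer: 3

Derivation:
After op 1 (add /l 83): {"hcr":{"fkj":[90,71,22,57,49],"p":[96,96,59],"r":{"d":1,"j":32},"w":{"hb":79,"r":1,"sj":19,"vs":35}},"l":83,"ter":[[46,3,8],{"hju":26,"o":16,"qme":98,"uyp":2},{"c":98,"fh":82},{"cdz":33,"hk":2,"lh":97,"ns":39}]}
After op 2 (add /ter/1 19): {"hcr":{"fkj":[90,71,22,57,49],"p":[96,96,59],"r":{"d":1,"j":32},"w":{"hb":79,"r":1,"sj":19,"vs":35}},"l":83,"ter":[[46,3,8],19,{"hju":26,"o":16,"qme":98,"uyp":2},{"c":98,"fh":82},{"cdz":33,"hk":2,"lh":97,"ns":39}]}
After op 3 (add /hcr/fkj/2 74): {"hcr":{"fkj":[90,71,74,22,57,49],"p":[96,96,59],"r":{"d":1,"j":32},"w":{"hb":79,"r":1,"sj":19,"vs":35}},"l":83,"ter":[[46,3,8],19,{"hju":26,"o":16,"qme":98,"uyp":2},{"c":98,"fh":82},{"cdz":33,"hk":2,"lh":97,"ns":39}]}
After op 4 (add /hcr/r/a 83): {"hcr":{"fkj":[90,71,74,22,57,49],"p":[96,96,59],"r":{"a":83,"d":1,"j":32},"w":{"hb":79,"r":1,"sj":19,"vs":35}},"l":83,"ter":[[46,3,8],19,{"hju":26,"o":16,"qme":98,"uyp":2},{"c":98,"fh":82},{"cdz":33,"hk":2,"lh":97,"ns":39}]}
After op 5 (add /l 40): {"hcr":{"fkj":[90,71,74,22,57,49],"p":[96,96,59],"r":{"a":83,"d":1,"j":32},"w":{"hb":79,"r":1,"sj":19,"vs":35}},"l":40,"ter":[[46,3,8],19,{"hju":26,"o":16,"qme":98,"uyp":2},{"c":98,"fh":82},{"cdz":33,"hk":2,"lh":97,"ns":39}]}
After op 6 (replace /ter/2/hju 61): {"hcr":{"fkj":[90,71,74,22,57,49],"p":[96,96,59],"r":{"a":83,"d":1,"j":32},"w":{"hb":79,"r":1,"sj":19,"vs":35}},"l":40,"ter":[[46,3,8],19,{"hju":61,"o":16,"qme":98,"uyp":2},{"c":98,"fh":82},{"cdz":33,"hk":2,"lh":97,"ns":39}]}
After op 7 (replace /ter/3 78): {"hcr":{"fkj":[90,71,74,22,57,49],"p":[96,96,59],"r":{"a":83,"d":1,"j":32},"w":{"hb":79,"r":1,"sj":19,"vs":35}},"l":40,"ter":[[46,3,8],19,{"hju":61,"o":16,"qme":98,"uyp":2},78,{"cdz":33,"hk":2,"lh":97,"ns":39}]}
After op 8 (add /lvr 39): {"hcr":{"fkj":[90,71,74,22,57,49],"p":[96,96,59],"r":{"a":83,"d":1,"j":32},"w":{"hb":79,"r":1,"sj":19,"vs":35}},"l":40,"lvr":39,"ter":[[46,3,8],19,{"hju":61,"o":16,"qme":98,"uyp":2},78,{"cdz":33,"hk":2,"lh":97,"ns":39}]}
After op 9 (replace /ter/0 71): {"hcr":{"fkj":[90,71,74,22,57,49],"p":[96,96,59],"r":{"a":83,"d":1,"j":32},"w":{"hb":79,"r":1,"sj":19,"vs":35}},"l":40,"lvr":39,"ter":[71,19,{"hju":61,"o":16,"qme":98,"uyp":2},78,{"cdz":33,"hk":2,"lh":97,"ns":39}]}
After op 10 (remove /hcr/w): {"hcr":{"fkj":[90,71,74,22,57,49],"p":[96,96,59],"r":{"a":83,"d":1,"j":32}},"l":40,"lvr":39,"ter":[71,19,{"hju":61,"o":16,"qme":98,"uyp":2},78,{"cdz":33,"hk":2,"lh":97,"ns":39}]}
After op 11 (add /ter/4/jem 1): {"hcr":{"fkj":[90,71,74,22,57,49],"p":[96,96,59],"r":{"a":83,"d":1,"j":32}},"l":40,"lvr":39,"ter":[71,19,{"hju":61,"o":16,"qme":98,"uyp":2},78,{"cdz":33,"hk":2,"jem":1,"lh":97,"ns":39}]}
After op 12 (add /ter/2/pf 42): {"hcr":{"fkj":[90,71,74,22,57,49],"p":[96,96,59],"r":{"a":83,"d":1,"j":32}},"l":40,"lvr":39,"ter":[71,19,{"hju":61,"o":16,"pf":42,"qme":98,"uyp":2},78,{"cdz":33,"hk":2,"jem":1,"lh":97,"ns":39}]}
After op 13 (replace /ter/4/ns 74): {"hcr":{"fkj":[90,71,74,22,57,49],"p":[96,96,59],"r":{"a":83,"d":1,"j":32}},"l":40,"lvr":39,"ter":[71,19,{"hju":61,"o":16,"pf":42,"qme":98,"uyp":2},78,{"cdz":33,"hk":2,"jem":1,"lh":97,"ns":74}]}
After op 14 (replace /l 27): {"hcr":{"fkj":[90,71,74,22,57,49],"p":[96,96,59],"r":{"a":83,"d":1,"j":32}},"l":27,"lvr":39,"ter":[71,19,{"hju":61,"o":16,"pf":42,"qme":98,"uyp":2},78,{"cdz":33,"hk":2,"jem":1,"lh":97,"ns":74}]}
Size at path /hcr/r: 3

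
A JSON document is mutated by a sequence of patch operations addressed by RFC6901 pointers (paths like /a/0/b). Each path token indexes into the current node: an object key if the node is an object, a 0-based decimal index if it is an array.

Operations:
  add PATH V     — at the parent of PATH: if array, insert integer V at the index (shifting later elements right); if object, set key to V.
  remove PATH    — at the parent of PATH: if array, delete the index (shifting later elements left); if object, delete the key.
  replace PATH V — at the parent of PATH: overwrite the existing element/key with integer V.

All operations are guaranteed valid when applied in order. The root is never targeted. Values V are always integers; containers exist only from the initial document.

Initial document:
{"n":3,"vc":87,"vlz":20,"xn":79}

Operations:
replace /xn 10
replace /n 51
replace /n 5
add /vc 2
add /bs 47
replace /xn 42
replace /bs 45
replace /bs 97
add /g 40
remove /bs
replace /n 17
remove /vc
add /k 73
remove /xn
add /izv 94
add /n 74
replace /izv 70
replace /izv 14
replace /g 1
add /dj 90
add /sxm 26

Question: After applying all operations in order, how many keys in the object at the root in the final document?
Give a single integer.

Answer: 7

Derivation:
After op 1 (replace /xn 10): {"n":3,"vc":87,"vlz":20,"xn":10}
After op 2 (replace /n 51): {"n":51,"vc":87,"vlz":20,"xn":10}
After op 3 (replace /n 5): {"n":5,"vc":87,"vlz":20,"xn":10}
After op 4 (add /vc 2): {"n":5,"vc":2,"vlz":20,"xn":10}
After op 5 (add /bs 47): {"bs":47,"n":5,"vc":2,"vlz":20,"xn":10}
After op 6 (replace /xn 42): {"bs":47,"n":5,"vc":2,"vlz":20,"xn":42}
After op 7 (replace /bs 45): {"bs":45,"n":5,"vc":2,"vlz":20,"xn":42}
After op 8 (replace /bs 97): {"bs":97,"n":5,"vc":2,"vlz":20,"xn":42}
After op 9 (add /g 40): {"bs":97,"g":40,"n":5,"vc":2,"vlz":20,"xn":42}
After op 10 (remove /bs): {"g":40,"n":5,"vc":2,"vlz":20,"xn":42}
After op 11 (replace /n 17): {"g":40,"n":17,"vc":2,"vlz":20,"xn":42}
After op 12 (remove /vc): {"g":40,"n":17,"vlz":20,"xn":42}
After op 13 (add /k 73): {"g":40,"k":73,"n":17,"vlz":20,"xn":42}
After op 14 (remove /xn): {"g":40,"k":73,"n":17,"vlz":20}
After op 15 (add /izv 94): {"g":40,"izv":94,"k":73,"n":17,"vlz":20}
After op 16 (add /n 74): {"g":40,"izv":94,"k":73,"n":74,"vlz":20}
After op 17 (replace /izv 70): {"g":40,"izv":70,"k":73,"n":74,"vlz":20}
After op 18 (replace /izv 14): {"g":40,"izv":14,"k":73,"n":74,"vlz":20}
After op 19 (replace /g 1): {"g":1,"izv":14,"k":73,"n":74,"vlz":20}
After op 20 (add /dj 90): {"dj":90,"g":1,"izv":14,"k":73,"n":74,"vlz":20}
After op 21 (add /sxm 26): {"dj":90,"g":1,"izv":14,"k":73,"n":74,"sxm":26,"vlz":20}
Size at the root: 7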